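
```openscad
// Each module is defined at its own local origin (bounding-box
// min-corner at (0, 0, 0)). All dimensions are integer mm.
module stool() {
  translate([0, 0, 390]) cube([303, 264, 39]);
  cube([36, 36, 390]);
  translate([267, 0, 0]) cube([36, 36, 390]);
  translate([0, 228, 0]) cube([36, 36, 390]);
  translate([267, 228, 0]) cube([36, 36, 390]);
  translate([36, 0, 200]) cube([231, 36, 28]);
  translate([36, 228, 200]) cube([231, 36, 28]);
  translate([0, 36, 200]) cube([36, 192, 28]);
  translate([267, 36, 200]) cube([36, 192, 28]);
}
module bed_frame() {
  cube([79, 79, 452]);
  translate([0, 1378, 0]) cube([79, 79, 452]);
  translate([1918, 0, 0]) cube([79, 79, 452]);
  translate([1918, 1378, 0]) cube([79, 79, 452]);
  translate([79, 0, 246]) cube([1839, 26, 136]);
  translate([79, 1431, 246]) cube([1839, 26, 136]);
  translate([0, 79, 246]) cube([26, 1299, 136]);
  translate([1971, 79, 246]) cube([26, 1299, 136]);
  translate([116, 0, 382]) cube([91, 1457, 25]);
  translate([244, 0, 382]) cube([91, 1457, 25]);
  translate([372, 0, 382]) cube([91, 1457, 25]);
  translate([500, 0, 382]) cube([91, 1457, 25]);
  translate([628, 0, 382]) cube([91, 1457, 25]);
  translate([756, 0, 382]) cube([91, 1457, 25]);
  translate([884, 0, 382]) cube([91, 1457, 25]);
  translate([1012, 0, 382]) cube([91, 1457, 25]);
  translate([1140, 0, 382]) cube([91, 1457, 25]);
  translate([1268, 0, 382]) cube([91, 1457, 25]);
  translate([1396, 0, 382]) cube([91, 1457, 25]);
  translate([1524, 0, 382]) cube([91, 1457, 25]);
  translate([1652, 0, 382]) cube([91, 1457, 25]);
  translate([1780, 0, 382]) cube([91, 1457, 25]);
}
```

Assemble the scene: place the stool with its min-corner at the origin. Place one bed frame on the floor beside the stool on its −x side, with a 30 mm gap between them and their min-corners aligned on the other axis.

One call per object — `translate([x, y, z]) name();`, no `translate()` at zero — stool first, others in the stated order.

stool();
translate([-2027, 0, 0]) bed_frame();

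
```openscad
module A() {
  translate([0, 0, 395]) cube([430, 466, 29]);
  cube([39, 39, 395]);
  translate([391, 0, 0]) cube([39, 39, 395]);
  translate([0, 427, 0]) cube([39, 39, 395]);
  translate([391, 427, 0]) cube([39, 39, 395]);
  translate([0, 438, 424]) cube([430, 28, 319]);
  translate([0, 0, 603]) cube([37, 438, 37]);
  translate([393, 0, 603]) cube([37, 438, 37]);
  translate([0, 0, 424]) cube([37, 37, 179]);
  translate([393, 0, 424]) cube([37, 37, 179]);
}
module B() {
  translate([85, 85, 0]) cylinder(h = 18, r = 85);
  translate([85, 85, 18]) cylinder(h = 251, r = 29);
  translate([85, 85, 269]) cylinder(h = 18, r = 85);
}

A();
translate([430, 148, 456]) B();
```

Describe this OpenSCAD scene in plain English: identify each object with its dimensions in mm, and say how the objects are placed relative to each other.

A is a chair. The seat is a 430×466×29 mm slab with its top at z = 424 mm, on four 39×39 mm corner legs (flush with the seat edges, standing on z = 0). A flat backrest 28 mm thick, 319 mm tall, spans the full seat width and rises from the seat top along its +y edge, rear face flush with the rear of the seat. Two armrests of 37×37 mm section run along each side from the seat's front edge to the front of the backrest, top faces 216 mm above the seat top and outer faces flush with the seat's x-edges; a 37×37 mm post under the front of each armrest stands on the seat at the front corner.

B is a spool: two coaxial disc flanges of radius 85 mm and thickness 18 mm, joined by a core cylinder of radius 29 mm and height 251 mm. The lower flange rests on z = 0 and the three cylinders share a vertical axis.

The spool is beside the chair with their tops flush at z = 743.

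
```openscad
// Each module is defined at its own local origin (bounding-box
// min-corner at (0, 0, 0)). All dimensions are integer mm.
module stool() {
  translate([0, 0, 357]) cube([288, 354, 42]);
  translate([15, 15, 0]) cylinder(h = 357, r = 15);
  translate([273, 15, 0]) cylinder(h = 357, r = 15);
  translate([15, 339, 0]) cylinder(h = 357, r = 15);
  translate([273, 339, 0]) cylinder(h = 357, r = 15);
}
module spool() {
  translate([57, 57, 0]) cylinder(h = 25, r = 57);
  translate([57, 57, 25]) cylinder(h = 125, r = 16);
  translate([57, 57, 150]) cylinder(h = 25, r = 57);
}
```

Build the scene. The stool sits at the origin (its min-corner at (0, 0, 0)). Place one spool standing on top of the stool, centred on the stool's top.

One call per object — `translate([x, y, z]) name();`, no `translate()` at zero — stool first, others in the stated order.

stool();
translate([87, 120, 399]) spool();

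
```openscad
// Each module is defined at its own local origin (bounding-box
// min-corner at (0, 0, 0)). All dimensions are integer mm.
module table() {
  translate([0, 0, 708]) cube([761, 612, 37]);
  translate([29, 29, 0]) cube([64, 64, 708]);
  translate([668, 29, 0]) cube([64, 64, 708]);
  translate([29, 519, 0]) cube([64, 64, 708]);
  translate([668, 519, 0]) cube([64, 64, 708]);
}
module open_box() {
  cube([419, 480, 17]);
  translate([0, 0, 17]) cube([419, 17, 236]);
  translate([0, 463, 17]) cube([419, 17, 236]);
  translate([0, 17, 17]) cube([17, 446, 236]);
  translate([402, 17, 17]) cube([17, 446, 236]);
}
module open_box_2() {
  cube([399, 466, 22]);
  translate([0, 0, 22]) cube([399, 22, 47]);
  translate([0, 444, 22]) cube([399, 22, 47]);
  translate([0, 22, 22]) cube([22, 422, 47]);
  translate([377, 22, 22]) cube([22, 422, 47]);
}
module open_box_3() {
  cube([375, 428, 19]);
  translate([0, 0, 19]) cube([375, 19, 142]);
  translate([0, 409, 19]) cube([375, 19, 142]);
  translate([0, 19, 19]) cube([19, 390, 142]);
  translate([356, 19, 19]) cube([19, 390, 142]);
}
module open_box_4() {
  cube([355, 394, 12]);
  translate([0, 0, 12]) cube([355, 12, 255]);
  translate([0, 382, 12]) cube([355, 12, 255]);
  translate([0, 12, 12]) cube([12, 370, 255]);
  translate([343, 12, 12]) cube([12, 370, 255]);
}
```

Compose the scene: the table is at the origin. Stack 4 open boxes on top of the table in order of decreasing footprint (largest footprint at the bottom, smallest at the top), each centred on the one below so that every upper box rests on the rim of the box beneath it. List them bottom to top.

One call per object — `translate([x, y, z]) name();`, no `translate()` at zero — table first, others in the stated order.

table();
translate([171, 66, 745]) open_box();
translate([181, 73, 998]) open_box_2();
translate([193, 92, 1067]) open_box_3();
translate([203, 109, 1228]) open_box_4();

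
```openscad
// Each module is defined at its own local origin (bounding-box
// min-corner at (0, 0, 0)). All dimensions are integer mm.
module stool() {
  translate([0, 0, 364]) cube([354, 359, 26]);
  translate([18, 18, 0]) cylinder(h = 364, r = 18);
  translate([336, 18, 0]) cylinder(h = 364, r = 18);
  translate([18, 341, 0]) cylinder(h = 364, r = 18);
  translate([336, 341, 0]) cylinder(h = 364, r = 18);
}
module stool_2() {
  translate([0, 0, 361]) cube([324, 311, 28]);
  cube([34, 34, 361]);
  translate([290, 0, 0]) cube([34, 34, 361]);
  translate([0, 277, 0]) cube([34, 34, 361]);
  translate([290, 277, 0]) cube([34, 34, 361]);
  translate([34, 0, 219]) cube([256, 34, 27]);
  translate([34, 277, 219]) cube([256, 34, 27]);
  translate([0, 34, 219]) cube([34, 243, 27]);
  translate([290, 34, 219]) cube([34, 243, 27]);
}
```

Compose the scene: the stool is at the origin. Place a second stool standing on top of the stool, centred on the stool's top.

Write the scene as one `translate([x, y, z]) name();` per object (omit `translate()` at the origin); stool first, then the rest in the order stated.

stool();
translate([15, 24, 390]) stool_2();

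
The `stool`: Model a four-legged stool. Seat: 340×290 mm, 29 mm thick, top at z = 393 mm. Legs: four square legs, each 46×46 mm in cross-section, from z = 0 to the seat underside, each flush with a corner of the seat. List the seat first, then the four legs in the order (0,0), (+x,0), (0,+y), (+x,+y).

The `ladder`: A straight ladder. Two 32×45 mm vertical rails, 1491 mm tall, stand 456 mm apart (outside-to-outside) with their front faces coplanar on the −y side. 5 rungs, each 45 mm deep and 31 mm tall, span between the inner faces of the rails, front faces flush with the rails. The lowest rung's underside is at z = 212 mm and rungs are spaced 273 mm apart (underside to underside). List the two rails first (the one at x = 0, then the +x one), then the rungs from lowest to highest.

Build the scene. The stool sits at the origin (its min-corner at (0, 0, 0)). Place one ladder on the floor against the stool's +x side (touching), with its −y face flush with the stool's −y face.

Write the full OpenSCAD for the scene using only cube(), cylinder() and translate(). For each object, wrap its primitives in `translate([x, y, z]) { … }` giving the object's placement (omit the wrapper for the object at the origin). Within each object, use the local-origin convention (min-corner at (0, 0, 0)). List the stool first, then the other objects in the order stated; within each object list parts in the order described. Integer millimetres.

translate([0, 0, 364]) cube([340, 290, 29]);
cube([46, 46, 364]);
translate([294, 0, 0]) cube([46, 46, 364]);
translate([0, 244, 0]) cube([46, 46, 364]);
translate([294, 244, 0]) cube([46, 46, 364]);
translate([340, 0, 0]) {
  cube([32, 45, 1491]);
  translate([424, 0, 0]) cube([32, 45, 1491]);
  translate([32, 0, 212]) cube([392, 45, 31]);
  translate([32, 0, 485]) cube([392, 45, 31]);
  translate([32, 0, 758]) cube([392, 45, 31]);
  translate([32, 0, 1031]) cube([392, 45, 31]);
  translate([32, 0, 1304]) cube([392, 45, 31]);
}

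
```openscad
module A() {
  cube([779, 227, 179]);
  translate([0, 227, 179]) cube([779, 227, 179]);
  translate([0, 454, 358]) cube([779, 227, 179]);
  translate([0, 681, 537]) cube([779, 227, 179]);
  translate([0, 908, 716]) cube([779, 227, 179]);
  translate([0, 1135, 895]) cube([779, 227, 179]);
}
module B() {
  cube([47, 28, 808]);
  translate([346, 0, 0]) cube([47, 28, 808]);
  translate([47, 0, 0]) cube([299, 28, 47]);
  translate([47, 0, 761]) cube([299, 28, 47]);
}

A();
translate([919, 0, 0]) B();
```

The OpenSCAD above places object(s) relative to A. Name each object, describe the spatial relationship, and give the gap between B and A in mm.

The picture frame's nearest face is 140 mm from the staircase's +x face.

A is a staircase. B is a picture frame. The picture frame is on the floor beside the staircase on its +x side. The gap between the picture frame and the staircase is 140 mm.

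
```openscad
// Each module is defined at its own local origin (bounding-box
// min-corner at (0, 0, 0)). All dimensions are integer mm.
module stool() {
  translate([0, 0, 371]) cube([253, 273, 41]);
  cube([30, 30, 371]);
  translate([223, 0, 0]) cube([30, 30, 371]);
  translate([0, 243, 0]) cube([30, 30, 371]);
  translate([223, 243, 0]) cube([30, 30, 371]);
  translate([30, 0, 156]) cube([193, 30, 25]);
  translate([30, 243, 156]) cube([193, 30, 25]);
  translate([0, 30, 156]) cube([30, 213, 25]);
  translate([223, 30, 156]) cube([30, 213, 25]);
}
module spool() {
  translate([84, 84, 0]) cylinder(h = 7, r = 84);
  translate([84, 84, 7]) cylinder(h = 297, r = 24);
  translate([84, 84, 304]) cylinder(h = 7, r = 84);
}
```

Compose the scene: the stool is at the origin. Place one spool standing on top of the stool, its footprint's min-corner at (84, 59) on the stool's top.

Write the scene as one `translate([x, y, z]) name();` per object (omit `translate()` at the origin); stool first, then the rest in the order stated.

stool();
translate([84, 59, 412]) spool();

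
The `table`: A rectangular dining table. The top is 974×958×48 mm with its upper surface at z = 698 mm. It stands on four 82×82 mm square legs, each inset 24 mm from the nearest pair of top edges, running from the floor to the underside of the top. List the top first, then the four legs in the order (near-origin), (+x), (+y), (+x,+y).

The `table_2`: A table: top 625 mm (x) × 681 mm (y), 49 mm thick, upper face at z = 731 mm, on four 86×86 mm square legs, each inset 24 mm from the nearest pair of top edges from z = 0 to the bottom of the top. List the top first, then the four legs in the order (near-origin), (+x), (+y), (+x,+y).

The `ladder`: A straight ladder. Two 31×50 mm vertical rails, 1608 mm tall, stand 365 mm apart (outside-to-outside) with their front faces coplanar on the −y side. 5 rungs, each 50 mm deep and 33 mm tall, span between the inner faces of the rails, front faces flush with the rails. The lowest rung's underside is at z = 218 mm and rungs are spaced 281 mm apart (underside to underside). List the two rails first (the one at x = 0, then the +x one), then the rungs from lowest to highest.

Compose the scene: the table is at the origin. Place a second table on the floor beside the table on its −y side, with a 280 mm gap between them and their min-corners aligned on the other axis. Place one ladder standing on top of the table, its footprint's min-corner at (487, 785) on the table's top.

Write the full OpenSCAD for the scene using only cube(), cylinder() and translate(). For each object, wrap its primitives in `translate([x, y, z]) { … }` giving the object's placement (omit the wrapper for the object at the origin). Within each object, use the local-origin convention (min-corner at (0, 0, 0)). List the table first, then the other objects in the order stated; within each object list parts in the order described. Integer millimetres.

translate([0, 0, 650]) cube([974, 958, 48]);
translate([24, 24, 0]) cube([82, 82, 650]);
translate([868, 24, 0]) cube([82, 82, 650]);
translate([24, 852, 0]) cube([82, 82, 650]);
translate([868, 852, 0]) cube([82, 82, 650]);
translate([0, -961, 0]) {
  translate([0, 0, 682]) cube([625, 681, 49]);
  translate([24, 24, 0]) cube([86, 86, 682]);
  translate([515, 24, 0]) cube([86, 86, 682]);
  translate([24, 571, 0]) cube([86, 86, 682]);
  translate([515, 571, 0]) cube([86, 86, 682]);
}
translate([487, 785, 698]) {
  cube([31, 50, 1608]);
  translate([334, 0, 0]) cube([31, 50, 1608]);
  translate([31, 0, 218]) cube([303, 50, 33]);
  translate([31, 0, 499]) cube([303, 50, 33]);
  translate([31, 0, 780]) cube([303, 50, 33]);
  translate([31, 0, 1061]) cube([303, 50, 33]);
  translate([31, 0, 1342]) cube([303, 50, 33]);
}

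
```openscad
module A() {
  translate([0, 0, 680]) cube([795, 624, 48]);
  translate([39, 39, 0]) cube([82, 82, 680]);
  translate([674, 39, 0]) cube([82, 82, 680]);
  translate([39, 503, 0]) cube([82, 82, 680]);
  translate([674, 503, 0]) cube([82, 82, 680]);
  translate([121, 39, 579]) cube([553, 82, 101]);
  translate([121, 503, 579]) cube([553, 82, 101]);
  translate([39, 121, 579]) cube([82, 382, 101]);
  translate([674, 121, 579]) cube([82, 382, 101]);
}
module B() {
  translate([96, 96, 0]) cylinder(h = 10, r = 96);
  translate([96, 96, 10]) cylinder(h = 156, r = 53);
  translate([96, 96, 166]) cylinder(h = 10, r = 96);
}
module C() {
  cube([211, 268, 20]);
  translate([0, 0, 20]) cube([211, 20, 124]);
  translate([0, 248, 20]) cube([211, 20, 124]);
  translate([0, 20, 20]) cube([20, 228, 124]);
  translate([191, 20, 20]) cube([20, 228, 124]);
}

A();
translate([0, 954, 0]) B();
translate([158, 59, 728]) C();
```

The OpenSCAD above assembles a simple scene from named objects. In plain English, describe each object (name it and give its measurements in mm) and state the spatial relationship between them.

A is a table: top 795 mm (x) × 624 mm (y), 48 mm thick, upper face at z = 728 mm, on four 82×82 mm square legs, each inset 39 mm from the nearest pair of top edges, running from z = 0 to the bottom of the top. Four apron rails, 82 mm thick and 101 mm tall, run between adjacent legs with their top edges flush with the underside of the top and their outer faces flush with the legs' outer faces.

B is a spool: two coaxial disc flanges of radius 96 mm and thickness 10 mm, joined by a core cylinder of radius 53 mm and height 156 mm. The lower flange rests on z = 0 and the three cylinders share a vertical axis.

C is an open-topped rectangular box: outside dimensions 211×268×144 mm, with a uniform wall and base thickness of 20 mm. The base is a full 211×268 slab on the floor; four walls sit on top of the base. The front and back walls (the −y and +y sides) span the full width; the two side walls fit between them.

The spool is on the floor beside the table on its +y side. The open box is on top of the table.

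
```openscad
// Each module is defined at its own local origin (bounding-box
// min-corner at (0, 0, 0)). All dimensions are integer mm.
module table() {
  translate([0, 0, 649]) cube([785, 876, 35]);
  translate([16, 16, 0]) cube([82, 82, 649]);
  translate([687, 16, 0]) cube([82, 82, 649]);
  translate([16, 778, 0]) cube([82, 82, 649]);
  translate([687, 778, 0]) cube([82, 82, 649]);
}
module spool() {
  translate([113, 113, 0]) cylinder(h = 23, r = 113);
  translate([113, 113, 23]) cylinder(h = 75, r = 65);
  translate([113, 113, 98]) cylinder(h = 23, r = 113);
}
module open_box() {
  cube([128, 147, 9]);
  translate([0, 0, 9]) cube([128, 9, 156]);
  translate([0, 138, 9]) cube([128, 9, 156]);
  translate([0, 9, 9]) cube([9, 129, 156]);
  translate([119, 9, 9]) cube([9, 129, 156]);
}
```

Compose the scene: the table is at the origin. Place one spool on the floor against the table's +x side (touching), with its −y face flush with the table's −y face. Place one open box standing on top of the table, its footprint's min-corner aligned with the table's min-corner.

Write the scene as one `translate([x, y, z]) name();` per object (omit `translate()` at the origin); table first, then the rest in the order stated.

table();
translate([785, 0, 0]) spool();
translate([0, 0, 684]) open_box();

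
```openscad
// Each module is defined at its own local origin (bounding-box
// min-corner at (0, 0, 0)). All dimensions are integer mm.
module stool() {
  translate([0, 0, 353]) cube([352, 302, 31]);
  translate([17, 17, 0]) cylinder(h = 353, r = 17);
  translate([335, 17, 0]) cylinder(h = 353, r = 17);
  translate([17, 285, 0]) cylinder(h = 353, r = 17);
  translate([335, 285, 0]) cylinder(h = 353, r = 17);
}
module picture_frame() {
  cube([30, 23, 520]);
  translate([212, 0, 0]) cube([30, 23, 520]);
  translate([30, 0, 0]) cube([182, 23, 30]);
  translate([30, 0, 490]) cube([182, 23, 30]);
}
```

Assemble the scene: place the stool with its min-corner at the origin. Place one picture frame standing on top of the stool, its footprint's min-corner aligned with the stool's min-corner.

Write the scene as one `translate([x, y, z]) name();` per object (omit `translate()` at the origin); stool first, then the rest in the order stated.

stool();
translate([0, 0, 384]) picture_frame();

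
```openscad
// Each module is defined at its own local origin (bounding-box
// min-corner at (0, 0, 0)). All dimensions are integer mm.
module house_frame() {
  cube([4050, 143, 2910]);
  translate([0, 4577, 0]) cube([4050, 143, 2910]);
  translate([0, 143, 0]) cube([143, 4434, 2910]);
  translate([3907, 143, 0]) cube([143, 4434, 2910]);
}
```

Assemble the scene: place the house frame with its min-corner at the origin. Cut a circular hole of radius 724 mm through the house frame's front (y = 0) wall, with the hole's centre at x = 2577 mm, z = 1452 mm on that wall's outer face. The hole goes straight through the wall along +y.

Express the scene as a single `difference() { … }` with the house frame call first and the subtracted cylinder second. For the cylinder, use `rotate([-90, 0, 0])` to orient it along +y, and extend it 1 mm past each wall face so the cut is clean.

difference() {
  house_frame();
  translate([2577, -1, 1452]) rotate([-90, 0, 0]) cylinder(h = 145, r = 724);
}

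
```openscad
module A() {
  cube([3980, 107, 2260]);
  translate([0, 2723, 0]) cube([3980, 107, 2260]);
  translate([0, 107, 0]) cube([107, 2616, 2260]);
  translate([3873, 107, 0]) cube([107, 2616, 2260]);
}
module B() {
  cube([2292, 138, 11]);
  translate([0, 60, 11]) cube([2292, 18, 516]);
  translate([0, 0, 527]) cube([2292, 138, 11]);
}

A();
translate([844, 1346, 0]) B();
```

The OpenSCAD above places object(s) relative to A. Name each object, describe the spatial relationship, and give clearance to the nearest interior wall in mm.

Clearances: x = 737, y = 1239; minimum 737 mm.

A is a house frame. B is an I-beam. The I-beam sits inside the house frame, centred. The clearance to the nearest interior wall is 737 mm.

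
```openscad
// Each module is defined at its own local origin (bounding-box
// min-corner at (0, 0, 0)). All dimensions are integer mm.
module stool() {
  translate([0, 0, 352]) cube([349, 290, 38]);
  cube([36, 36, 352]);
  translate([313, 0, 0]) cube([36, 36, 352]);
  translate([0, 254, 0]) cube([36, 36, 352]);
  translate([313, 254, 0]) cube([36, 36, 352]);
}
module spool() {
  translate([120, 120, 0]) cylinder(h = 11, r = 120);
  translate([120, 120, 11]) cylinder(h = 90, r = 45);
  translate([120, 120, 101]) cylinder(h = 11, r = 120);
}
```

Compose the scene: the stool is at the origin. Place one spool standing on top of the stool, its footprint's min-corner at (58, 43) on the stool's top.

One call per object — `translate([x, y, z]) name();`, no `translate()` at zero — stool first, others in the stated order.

stool();
translate([58, 43, 390]) spool();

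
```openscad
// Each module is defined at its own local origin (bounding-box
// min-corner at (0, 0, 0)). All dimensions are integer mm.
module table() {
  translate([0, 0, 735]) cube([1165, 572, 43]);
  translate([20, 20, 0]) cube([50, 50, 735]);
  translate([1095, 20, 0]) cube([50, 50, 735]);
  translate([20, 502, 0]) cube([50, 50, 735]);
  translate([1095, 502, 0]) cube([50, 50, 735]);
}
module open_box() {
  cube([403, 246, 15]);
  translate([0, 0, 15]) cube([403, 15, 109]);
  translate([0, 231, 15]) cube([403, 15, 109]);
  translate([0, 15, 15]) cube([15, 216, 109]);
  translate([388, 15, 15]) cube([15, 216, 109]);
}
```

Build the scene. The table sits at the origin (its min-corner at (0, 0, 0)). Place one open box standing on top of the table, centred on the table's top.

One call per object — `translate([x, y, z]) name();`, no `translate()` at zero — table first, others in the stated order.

table();
translate([381, 163, 778]) open_box();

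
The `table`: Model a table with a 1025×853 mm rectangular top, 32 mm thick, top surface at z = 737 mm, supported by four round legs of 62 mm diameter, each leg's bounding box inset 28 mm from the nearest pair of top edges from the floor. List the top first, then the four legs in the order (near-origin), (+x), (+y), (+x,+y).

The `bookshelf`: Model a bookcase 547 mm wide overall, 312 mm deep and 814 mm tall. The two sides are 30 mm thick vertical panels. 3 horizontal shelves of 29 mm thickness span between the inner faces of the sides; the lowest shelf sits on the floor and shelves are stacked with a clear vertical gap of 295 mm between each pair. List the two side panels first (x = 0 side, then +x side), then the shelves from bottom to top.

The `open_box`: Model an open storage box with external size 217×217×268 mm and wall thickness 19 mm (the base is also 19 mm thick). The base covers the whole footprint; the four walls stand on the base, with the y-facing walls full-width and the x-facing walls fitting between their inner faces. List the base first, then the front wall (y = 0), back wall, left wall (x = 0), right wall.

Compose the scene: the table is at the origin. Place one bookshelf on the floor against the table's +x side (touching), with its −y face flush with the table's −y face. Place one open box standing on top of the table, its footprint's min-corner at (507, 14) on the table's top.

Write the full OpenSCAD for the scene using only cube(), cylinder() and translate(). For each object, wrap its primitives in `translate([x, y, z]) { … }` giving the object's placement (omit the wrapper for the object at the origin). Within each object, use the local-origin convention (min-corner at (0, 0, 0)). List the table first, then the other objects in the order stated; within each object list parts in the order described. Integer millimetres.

translate([0, 0, 705]) cube([1025, 853, 32]);
translate([59, 59, 0]) cylinder(h = 705, r = 31);
translate([966, 59, 0]) cylinder(h = 705, r = 31);
translate([59, 794, 0]) cylinder(h = 705, r = 31);
translate([966, 794, 0]) cylinder(h = 705, r = 31);
translate([1025, 0, 0]) {
  cube([30, 312, 814]);
  translate([517, 0, 0]) cube([30, 312, 814]);
  translate([30, 0, 0]) cube([487, 312, 29]);
  translate([30, 0, 324]) cube([487, 312, 29]);
  translate([30, 0, 648]) cube([487, 312, 29]);
}
translate([507, 14, 737]) {
  cube([217, 217, 19]);
  translate([0, 0, 19]) cube([217, 19, 249]);
  translate([0, 198, 19]) cube([217, 19, 249]);
  translate([0, 19, 19]) cube([19, 179, 249]);
  translate([198, 19, 19]) cube([19, 179, 249]);
}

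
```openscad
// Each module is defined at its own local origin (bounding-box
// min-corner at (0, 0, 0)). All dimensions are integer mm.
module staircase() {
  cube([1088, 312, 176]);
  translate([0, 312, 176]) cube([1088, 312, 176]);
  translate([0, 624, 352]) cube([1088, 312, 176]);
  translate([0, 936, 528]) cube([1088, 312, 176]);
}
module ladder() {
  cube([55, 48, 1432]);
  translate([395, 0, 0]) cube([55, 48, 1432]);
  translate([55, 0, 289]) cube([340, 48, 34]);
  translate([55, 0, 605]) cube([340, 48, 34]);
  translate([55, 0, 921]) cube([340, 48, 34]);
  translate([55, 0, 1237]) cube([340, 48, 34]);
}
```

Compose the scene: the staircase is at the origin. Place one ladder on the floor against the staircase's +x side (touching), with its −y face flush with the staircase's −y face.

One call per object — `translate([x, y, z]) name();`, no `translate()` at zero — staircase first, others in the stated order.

staircase();
translate([1088, 0, 0]) ladder();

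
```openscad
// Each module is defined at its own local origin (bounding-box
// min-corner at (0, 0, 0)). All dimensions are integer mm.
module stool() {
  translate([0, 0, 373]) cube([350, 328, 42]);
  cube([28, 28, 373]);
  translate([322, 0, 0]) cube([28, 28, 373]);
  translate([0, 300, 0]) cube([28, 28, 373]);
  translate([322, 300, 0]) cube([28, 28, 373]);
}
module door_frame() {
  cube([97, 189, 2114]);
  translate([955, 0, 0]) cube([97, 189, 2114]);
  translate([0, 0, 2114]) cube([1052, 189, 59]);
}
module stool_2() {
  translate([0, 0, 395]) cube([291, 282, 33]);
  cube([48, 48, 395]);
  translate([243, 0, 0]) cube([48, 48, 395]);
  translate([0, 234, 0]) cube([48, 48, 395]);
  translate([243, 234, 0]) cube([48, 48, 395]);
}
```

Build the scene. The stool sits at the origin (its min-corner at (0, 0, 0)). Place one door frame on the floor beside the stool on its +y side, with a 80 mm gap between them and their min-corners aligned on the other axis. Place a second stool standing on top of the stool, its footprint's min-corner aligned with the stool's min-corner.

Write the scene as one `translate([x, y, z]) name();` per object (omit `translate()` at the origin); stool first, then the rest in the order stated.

stool();
translate([0, 408, 0]) door_frame();
translate([0, 0, 415]) stool_2();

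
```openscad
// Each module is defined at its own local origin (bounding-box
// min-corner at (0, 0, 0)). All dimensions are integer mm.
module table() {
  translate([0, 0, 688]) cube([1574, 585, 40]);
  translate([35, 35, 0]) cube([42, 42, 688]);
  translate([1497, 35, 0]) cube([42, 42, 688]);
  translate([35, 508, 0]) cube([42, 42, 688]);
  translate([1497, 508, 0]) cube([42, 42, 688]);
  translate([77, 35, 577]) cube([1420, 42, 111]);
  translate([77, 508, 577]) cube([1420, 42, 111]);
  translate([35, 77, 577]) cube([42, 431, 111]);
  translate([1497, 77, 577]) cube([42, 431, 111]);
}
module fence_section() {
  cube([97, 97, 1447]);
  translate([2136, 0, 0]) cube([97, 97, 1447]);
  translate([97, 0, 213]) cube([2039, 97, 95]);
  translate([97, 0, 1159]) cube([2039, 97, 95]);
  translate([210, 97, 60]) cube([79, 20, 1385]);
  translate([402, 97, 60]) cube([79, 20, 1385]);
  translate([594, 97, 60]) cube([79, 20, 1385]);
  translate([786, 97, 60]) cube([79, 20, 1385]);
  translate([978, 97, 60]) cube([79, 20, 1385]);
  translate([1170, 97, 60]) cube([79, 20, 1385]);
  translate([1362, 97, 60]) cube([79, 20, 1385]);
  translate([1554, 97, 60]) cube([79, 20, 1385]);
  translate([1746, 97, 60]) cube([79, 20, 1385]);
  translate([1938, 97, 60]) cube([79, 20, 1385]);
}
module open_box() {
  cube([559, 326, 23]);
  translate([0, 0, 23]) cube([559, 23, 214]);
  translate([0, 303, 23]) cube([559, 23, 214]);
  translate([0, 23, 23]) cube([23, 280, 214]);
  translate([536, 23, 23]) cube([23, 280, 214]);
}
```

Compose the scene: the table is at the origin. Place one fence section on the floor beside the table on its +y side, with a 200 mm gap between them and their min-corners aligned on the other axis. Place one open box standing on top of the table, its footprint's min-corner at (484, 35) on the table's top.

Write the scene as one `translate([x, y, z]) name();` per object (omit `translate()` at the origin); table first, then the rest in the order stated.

table();
translate([0, 785, 0]) fence_section();
translate([484, 35, 728]) open_box();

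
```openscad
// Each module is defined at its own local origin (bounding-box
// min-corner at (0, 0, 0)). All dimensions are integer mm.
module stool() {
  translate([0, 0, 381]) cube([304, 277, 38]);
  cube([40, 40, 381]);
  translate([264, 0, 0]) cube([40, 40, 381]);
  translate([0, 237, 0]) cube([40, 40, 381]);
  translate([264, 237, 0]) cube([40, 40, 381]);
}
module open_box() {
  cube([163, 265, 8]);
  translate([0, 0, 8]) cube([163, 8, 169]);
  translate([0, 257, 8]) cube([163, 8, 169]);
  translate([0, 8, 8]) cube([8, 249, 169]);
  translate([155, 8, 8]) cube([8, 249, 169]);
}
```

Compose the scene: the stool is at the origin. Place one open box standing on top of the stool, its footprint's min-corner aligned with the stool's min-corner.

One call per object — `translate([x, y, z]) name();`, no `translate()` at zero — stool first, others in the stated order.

stool();
translate([0, 0, 419]) open_box();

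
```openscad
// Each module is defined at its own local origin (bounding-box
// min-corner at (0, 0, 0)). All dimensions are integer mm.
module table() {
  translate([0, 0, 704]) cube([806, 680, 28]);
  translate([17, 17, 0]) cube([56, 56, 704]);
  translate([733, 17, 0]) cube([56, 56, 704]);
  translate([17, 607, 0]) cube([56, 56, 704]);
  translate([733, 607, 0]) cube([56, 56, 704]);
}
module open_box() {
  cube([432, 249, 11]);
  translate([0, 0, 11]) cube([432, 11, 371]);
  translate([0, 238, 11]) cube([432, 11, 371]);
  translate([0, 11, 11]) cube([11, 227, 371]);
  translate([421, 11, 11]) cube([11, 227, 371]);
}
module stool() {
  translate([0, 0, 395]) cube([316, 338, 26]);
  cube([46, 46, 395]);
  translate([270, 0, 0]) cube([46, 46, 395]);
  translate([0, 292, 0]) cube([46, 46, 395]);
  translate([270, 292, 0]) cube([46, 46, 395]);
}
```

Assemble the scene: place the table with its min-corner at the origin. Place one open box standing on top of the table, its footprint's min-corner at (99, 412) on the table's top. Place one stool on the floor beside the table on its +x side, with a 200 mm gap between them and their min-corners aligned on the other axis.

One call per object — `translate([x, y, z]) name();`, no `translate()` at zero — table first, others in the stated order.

table();
translate([99, 412, 732]) open_box();
translate([1006, 0, 0]) stool();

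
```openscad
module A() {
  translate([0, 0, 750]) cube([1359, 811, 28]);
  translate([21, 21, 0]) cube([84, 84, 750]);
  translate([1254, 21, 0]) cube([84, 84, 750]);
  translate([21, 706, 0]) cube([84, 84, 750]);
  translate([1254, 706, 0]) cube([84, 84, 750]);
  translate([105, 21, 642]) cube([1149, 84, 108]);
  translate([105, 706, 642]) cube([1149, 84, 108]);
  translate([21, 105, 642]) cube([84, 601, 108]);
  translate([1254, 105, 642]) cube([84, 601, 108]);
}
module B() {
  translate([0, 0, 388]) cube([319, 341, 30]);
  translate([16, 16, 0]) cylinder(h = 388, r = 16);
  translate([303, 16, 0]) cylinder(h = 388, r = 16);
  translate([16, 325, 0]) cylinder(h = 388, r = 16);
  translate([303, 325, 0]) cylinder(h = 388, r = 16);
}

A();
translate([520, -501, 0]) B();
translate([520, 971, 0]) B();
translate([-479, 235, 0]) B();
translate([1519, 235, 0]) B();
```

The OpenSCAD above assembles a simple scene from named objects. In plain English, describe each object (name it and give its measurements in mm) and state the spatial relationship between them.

A is a table with a 1359×811 mm rectangular top, 28 mm thick, top surface at z = 778 mm, supported by four 84×84 mm square legs, each inset 21 mm from the nearest pair of top edges, running from the floor. Four apron rails, 84 mm thick and 108 mm tall, run between adjacent legs with their top edges flush with the underside of the top and their outer faces flush with the legs' outer faces.

B is a four-legged stool. The seat is 319×341 mm, 30 mm thick, top at z = 418 mm. It stands on four round legs, each 32 mm in diameter, from z = 0 to the seat underside, each leg's axis is inset half a diameter from the nearest pair of seat edges (so the leg's bounding box is flush with the corner).

Four stools sit around the table at the −y, +y, −x, +x sides.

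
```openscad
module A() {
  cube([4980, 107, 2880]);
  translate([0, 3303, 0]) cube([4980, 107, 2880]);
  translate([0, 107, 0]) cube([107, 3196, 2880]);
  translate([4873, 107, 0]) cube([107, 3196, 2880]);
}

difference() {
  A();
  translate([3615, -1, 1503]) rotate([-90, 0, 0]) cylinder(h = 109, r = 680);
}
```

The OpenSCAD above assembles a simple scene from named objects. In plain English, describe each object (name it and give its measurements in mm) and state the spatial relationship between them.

A is the wall frame of a small rectangular building: four walls, each 2880 mm tall and 107 mm thick, enclosing a footprint 4980 mm (x) by 3410 mm (y) outside-to-outside, with no floor or roof. The front and back walls (the −y and +y sides) span the full width; the two side walls fit between them.

The house frame has a circular hole of radius 680 mm through its front wall, centred at (x = 3615, z = 1503).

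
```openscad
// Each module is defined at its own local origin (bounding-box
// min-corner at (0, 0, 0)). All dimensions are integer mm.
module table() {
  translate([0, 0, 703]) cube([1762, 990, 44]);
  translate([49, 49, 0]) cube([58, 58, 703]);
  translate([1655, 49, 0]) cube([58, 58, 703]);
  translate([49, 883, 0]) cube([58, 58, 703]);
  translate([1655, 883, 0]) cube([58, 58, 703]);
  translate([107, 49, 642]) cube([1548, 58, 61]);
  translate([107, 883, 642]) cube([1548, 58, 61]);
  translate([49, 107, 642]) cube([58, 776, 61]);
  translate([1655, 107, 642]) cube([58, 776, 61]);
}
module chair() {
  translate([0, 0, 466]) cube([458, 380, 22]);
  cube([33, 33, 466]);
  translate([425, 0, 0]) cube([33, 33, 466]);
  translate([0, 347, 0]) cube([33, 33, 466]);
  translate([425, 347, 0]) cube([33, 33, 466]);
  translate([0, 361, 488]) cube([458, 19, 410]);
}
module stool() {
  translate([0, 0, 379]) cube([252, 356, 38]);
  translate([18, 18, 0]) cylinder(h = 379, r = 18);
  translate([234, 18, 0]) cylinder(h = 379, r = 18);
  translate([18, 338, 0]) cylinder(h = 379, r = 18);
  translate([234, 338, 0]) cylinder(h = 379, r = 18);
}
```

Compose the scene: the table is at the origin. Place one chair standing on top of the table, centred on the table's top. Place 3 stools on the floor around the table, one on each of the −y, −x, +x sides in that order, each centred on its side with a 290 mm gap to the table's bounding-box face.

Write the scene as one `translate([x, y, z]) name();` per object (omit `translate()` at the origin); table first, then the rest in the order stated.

table();
translate([652, 305, 747]) chair();
translate([755, -646, 0]) stool();
translate([-542, 317, 0]) stool();
translate([2052, 317, 0]) stool();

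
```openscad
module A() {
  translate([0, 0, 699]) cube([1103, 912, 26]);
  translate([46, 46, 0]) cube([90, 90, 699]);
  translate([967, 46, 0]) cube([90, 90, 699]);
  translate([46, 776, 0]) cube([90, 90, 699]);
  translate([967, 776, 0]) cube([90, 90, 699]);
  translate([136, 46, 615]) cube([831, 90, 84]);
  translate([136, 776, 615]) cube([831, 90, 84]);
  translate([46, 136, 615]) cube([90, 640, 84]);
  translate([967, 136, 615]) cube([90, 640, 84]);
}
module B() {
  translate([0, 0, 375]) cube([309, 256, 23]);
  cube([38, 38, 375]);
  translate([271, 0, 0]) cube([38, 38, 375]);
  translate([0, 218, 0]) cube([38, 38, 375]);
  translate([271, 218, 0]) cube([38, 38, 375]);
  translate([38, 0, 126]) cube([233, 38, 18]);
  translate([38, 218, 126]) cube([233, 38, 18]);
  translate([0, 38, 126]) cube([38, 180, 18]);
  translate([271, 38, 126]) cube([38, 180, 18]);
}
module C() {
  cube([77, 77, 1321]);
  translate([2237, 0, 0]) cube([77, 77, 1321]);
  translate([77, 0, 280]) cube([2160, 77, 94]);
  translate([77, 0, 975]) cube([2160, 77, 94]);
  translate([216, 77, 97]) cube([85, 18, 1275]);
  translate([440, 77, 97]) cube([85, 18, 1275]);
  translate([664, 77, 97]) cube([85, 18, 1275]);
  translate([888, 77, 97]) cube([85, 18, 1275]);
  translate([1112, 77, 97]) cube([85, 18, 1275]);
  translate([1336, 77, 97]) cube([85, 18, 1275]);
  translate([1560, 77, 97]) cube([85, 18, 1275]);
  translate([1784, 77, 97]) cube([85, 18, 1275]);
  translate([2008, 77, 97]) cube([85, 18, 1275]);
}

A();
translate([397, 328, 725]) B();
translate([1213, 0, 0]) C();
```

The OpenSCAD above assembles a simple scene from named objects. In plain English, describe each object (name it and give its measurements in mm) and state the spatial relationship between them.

A is a rectangular dining table. The top is 1103×912×26 mm with its upper surface at z = 725 mm. It stands on four 90×90 mm square legs, each inset 46 mm from the nearest pair of top edges, running from the floor to the underside of the top. Four apron rails, 90 mm thick and 84 mm tall, run between adjacent legs with their top edges flush with the underside of the top and their outer faces flush with the legs' outer faces.

B is a simple wooden stool: a rectangular seat 309 mm (x) by 256 mm (y), 23 mm thick, top face at z = 398 mm, on four square legs, each 38×38 mm in cross-section. The legs rest on z = 0, each flush with a corner of the seat. Four stretchers, 38 mm wide and 18 mm tall, connect adjacent legs with their undersides at z = 126 mm, each running between the inner faces of the legs it joins and aligned with the legs' outer faces on the other axis.

C is a fence section. Two 77×77 mm posts, 1321 mm tall, stand on the floor with a clear span of 2160 mm between their inner faces. Two horizontal rails of 77×94 mm section span the gap between the posts with their undersides at z = 280 mm and z = 975 mm, flush with the posts' −y face. 9 pickets, each 85 mm wide, 18 mm thick and 1275 mm tall, are fixed to the +y face of the rails with their bottoms at z = 97 mm, evenly spaced across the span with equal gaps (rounded down to the nearest mm) at the −x end and between each pair — any rounding remainder accumulates at the +x end.

The stool is on top of the table, centred. The fence section is on the floor beside the table on its +x side.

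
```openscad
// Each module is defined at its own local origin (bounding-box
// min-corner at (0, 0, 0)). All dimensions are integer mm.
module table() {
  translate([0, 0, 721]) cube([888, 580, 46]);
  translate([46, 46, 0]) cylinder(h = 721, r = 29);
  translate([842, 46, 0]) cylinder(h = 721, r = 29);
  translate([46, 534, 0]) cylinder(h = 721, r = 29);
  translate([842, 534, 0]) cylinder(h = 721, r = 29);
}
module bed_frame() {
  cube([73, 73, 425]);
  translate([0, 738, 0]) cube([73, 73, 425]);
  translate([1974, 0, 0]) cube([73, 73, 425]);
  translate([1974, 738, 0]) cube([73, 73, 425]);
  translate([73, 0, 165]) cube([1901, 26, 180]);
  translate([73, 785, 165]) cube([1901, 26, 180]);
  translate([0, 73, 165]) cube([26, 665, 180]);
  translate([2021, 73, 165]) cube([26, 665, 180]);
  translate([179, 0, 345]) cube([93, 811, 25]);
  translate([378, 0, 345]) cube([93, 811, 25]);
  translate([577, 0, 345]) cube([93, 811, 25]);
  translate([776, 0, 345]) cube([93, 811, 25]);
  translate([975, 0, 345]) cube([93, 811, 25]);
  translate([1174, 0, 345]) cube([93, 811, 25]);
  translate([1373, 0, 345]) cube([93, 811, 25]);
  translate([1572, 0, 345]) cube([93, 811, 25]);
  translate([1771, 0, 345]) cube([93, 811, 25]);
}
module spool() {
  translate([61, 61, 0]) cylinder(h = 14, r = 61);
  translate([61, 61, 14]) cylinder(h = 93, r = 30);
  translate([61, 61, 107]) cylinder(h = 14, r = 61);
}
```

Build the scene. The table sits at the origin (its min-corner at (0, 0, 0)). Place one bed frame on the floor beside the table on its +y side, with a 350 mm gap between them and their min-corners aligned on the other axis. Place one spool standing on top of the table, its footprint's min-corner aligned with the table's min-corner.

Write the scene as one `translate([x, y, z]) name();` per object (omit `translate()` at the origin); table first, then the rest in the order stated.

table();
translate([0, 930, 0]) bed_frame();
translate([0, 0, 767]) spool();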